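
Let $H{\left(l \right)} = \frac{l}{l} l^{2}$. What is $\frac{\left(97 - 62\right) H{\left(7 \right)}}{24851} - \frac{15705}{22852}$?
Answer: $- \frac{351093775}{567895052} \approx -0.61824$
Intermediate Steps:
$H{\left(l \right)} = l^{2}$ ($H{\left(l \right)} = 1 l^{2} = l^{2}$)
$\frac{\left(97 - 62\right) H{\left(7 \right)}}{24851} - \frac{15705}{22852} = \frac{\left(97 - 62\right) 7^{2}}{24851} - \frac{15705}{22852} = 35 \cdot 49 \cdot \frac{1}{24851} - \frac{15705}{22852} = 1715 \cdot \frac{1}{24851} - \frac{15705}{22852} = \frac{1715}{24851} - \frac{15705}{22852} = - \frac{351093775}{567895052}$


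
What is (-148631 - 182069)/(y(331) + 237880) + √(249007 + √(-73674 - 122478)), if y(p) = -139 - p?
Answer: -33070/23741 + √(249007 + 2*I*√49038) ≈ 497.61 + 0.44377*I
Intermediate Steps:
(-148631 - 182069)/(y(331) + 237880) + √(249007 + √(-73674 - 122478)) = (-148631 - 182069)/((-139 - 1*331) + 237880) + √(249007 + √(-73674 - 122478)) = -330700/((-139 - 331) + 237880) + √(249007 + √(-196152)) = -330700/(-470 + 237880) + √(249007 + 2*I*√49038) = -330700/237410 + √(249007 + 2*I*√49038) = -330700*1/237410 + √(249007 + 2*I*√49038) = -33070/23741 + √(249007 + 2*I*√49038)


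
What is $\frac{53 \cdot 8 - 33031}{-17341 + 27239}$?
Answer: $- \frac{32607}{9898} \approx -3.2943$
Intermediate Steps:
$\frac{53 \cdot 8 - 33031}{-17341 + 27239} = \frac{424 - 33031}{9898} = \left(-32607\right) \frac{1}{9898} = - \frac{32607}{9898}$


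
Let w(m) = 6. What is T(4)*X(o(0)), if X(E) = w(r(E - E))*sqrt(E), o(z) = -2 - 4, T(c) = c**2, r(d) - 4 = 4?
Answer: 96*I*sqrt(6) ≈ 235.15*I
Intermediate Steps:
r(d) = 8 (r(d) = 4 + 4 = 8)
o(z) = -6
X(E) = 6*sqrt(E)
T(4)*X(o(0)) = 4**2*(6*sqrt(-6)) = 16*(6*(I*sqrt(6))) = 16*(6*I*sqrt(6)) = 96*I*sqrt(6)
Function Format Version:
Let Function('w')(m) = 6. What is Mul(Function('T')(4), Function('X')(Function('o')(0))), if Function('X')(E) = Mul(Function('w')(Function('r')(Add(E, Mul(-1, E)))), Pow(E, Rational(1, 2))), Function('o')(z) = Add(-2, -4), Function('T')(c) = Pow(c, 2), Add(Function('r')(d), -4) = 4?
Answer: Mul(96, I, Pow(6, Rational(1, 2))) ≈ Mul(235.15, I)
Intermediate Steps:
Function('r')(d) = 8 (Function('r')(d) = Add(4, 4) = 8)
Function('o')(z) = -6
Function('X')(E) = Mul(6, Pow(E, Rational(1, 2)))
Mul(Function('T')(4), Function('X')(Function('o')(0))) = Mul(Pow(4, 2), Mul(6, Pow(-6, Rational(1, 2)))) = Mul(16, Mul(6, Mul(I, Pow(6, Rational(1, 2))))) = Mul(16, Mul(6, I, Pow(6, Rational(1, 2)))) = Mul(96, I, Pow(6, Rational(1, 2)))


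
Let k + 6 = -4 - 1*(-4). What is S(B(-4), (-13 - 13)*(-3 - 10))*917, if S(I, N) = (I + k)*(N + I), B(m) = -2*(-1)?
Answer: -1247120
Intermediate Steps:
B(m) = 2
k = -6 (k = -6 + (-4 - 1*(-4)) = -6 + (-4 + 4) = -6 + 0 = -6)
S(I, N) = (-6 + I)*(I + N) (S(I, N) = (I - 6)*(N + I) = (-6 + I)*(I + N))
S(B(-4), (-13 - 13)*(-3 - 10))*917 = (2² - 6*2 - 6*(-13 - 13)*(-3 - 10) + 2*((-13 - 13)*(-3 - 10)))*917 = (4 - 12 - (-156)*(-13) + 2*(-26*(-13)))*917 = (4 - 12 - 6*338 + 2*338)*917 = (4 - 12 - 2028 + 676)*917 = -1360*917 = -1247120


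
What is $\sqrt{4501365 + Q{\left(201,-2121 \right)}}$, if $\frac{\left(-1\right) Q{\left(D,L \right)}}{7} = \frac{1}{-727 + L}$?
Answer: $\frac{\sqrt{2281939979806}}{712} \approx 2121.6$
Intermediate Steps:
$Q{\left(D,L \right)} = - \frac{7}{-727 + L}$
$\sqrt{4501365 + Q{\left(201,-2121 \right)}} = \sqrt{4501365 - \frac{7}{-727 - 2121}} = \sqrt{4501365 - \frac{7}{-2848}} = \sqrt{4501365 - - \frac{7}{2848}} = \sqrt{4501365 + \frac{7}{2848}} = \sqrt{\frac{12819887527}{2848}} = \frac{\sqrt{2281939979806}}{712}$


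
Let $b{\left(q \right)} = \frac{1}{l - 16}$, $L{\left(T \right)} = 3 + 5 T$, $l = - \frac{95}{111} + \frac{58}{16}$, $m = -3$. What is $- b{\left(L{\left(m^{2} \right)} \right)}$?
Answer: $\frac{888}{11749} \approx 0.075581$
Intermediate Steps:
$l = \frac{2459}{888}$ ($l = \left(-95\right) \frac{1}{111} + 58 \cdot \frac{1}{16} = - \frac{95}{111} + \frac{29}{8} = \frac{2459}{888} \approx 2.7691$)
$b{\left(q \right)} = - \frac{888}{11749}$ ($b{\left(q \right)} = \frac{1}{\frac{2459}{888} - 16} = \frac{1}{- \frac{11749}{888}} = - \frac{888}{11749}$)
$- b{\left(L{\left(m^{2} \right)} \right)} = \left(-1\right) \left(- \frac{888}{11749}\right) = \frac{888}{11749}$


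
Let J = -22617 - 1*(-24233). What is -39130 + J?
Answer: -37514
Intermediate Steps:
J = 1616 (J = -22617 + 24233 = 1616)
-39130 + J = -39130 + 1616 = -37514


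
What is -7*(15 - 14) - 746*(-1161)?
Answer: 866099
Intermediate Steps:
-7*(15 - 14) - 746*(-1161) = -7*1 + 866106 = -7 + 866106 = 866099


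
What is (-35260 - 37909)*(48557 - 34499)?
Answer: -1028609802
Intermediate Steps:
(-35260 - 37909)*(48557 - 34499) = -73169*14058 = -1028609802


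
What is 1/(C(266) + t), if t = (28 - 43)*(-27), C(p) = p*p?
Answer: 1/71161 ≈ 1.4053e-5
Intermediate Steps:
C(p) = p²
t = 405 (t = -15*(-27) = 405)
1/(C(266) + t) = 1/(266² + 405) = 1/(70756 + 405) = 1/71161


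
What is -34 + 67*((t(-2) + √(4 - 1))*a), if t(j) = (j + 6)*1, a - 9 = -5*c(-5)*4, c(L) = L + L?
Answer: 55978 + 14003*√3 ≈ 80232.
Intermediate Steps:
c(L) = 2*L
a = 209 (a = 9 - 10*(-5)*4 = 9 - 5*(-10)*4 = 9 + 50*4 = 9 + 200 = 209)
t(j) = 6 + j (t(j) = (6 + j)*1 = 6 + j)
-34 + 67*((t(-2) + √(4 - 1))*a) = -34 + 67*(((6 - 2) + √(4 - 1))*209) = -34 + 67*((4 + √3)*209) = -34 + 67*(836 + 209*√3) = -34 + (56012 + 14003*√3) = 55978 + 14003*√3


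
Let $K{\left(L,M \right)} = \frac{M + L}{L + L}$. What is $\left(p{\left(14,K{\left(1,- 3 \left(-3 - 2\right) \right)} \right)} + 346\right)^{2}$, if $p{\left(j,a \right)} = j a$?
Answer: $209764$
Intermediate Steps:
$K{\left(L,M \right)} = \frac{L + M}{2 L}$
$p{\left(j,a \right)} = a j$
$\left(p{\left(14,K{\left(1,- 3 \left(-3 - 2\right) \right)} \right)} + 346\right)^{2} = \left(\frac{1 - 3 \left(-3 - 2\right)}{2 \cdot 1} \cdot 14 + 346\right)^{2} = \left(\frac{1}{2} \cdot 1 \left(1 - -15\right) 14 + 346\right)^{2} = \left(\frac{1}{2} \cdot 1 \left(1 + 15\right) 14 + 346\right)^{2} = \left(\frac{1}{2} \cdot 1 \cdot 16 \cdot 14 + 346\right)^{2} = \left(8 \cdot 14 + 346\right)^{2} = \left(112 + 346\right)^{2} = 458^{2} = 209764$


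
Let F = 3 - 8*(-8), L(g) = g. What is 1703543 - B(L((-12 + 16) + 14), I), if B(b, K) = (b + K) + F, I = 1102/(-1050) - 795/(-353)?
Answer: 315693130978/185325 ≈ 1.7035e+6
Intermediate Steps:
F = 67 (F = 3 + 64 = 67)
I = 222872/185325 (I = 1102*(-1/1050) - 795*(-1/353) = -551/525 + 795/353 = 222872/185325 ≈ 1.2026)
B(b, K) = 67 + K + b (B(b, K) = (b + K) + 67 = (K + b) + 67 = 67 + K + b)
1703543 - B(L((-12 + 16) + 14), I) = 1703543 - (67 + 222872/185325 + ((-12 + 16) + 14)) = 1703543 - (67 + 222872/185325 + (4 + 14)) = 1703543 - (67 + 222872/185325 + 18) = 1703543 - 1*15975497/185325 = 1703543 - 15975497/185325 = 315693130978/185325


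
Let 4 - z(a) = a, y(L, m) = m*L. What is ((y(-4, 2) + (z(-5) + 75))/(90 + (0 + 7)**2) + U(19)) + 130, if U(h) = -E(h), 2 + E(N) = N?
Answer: 15783/139 ≈ 113.55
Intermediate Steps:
E(N) = -2 + N
y(L, m) = L*m
z(a) = 4 - a
U(h) = 2 - h (U(h) = -(-2 + h) = 2 - h)
((y(-4, 2) + (z(-5) + 75))/(90 + (0 + 7)**2) + U(19)) + 130 = ((-4*2 + ((4 - 1*(-5)) + 75))/(90 + (0 + 7)**2) + (2 - 1*19)) + 130 = ((-8 + ((4 + 5) + 75))/(90 + 7**2) + (2 - 19)) + 130 = ((-8 + (9 + 75))/(90 + 49) - 17) + 130 = ((-8 + 84)/139 - 17) + 130 = (76*(1/139) - 17) + 130 = (76/139 - 17) + 130 = -2287/139 + 130 = 15783/139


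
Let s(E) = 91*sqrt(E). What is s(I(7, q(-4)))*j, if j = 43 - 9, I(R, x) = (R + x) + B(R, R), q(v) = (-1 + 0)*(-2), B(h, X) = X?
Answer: 12376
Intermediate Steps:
q(v) = 2 (q(v) = -1*(-2) = 2)
I(R, x) = x + 2*R (I(R, x) = (R + x) + R = x + 2*R)
j = 34
s(I(7, q(-4)))*j = (91*sqrt(2 + 2*7))*34 = (91*sqrt(2 + 14))*34 = (91*sqrt(16))*34 = (91*4)*34 = 364*34 = 12376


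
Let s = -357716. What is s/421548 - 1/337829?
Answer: -30211815028/35602784823 ≈ -0.84858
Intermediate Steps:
s/421548 - 1/337829 = -357716/421548 - 1/337829 = -357716*1/421548 - 1*1/337829 = -89429/105387 - 1/337829 = -30211815028/35602784823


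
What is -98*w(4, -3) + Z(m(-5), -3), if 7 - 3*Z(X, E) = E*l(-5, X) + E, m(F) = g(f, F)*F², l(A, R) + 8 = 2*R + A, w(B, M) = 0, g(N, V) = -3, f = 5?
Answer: -479/3 ≈ -159.67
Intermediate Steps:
l(A, R) = -8 + A + 2*R (l(A, R) = -8 + (2*R + A) = -8 + (A + 2*R) = -8 + A + 2*R)
m(F) = -3*F²
Z(X, E) = 7/3 - E/3 - E*(-13 + 2*X)/3 (Z(X, E) = 7/3 - (E*(-8 - 5 + 2*X) + E)/3 = 7/3 - (E*(-13 + 2*X) + E)/3 = 7/3 - (E + E*(-13 + 2*X))/3 = 7/3 + (-E/3 - E*(-13 + 2*X)/3) = 7/3 - E/3 - E*(-13 + 2*X)/3)
-98*w(4, -3) + Z(m(-5), -3) = -98*0 + (7/3 - ⅓*(-3) - ⅓*(-3)*(-13 + 2*(-3*(-5)²))) = 0 + (7/3 + 1 - ⅓*(-3)*(-13 + 2*(-3*25))) = 0 + (7/3 + 1 - ⅓*(-3)*(-13 + 2*(-75))) = 0 + (7/3 + 1 - ⅓*(-3)*(-13 - 150)) = 0 + (7/3 + 1 - ⅓*(-3)*(-163)) = 0 + (7/3 + 1 - 163) = 0 - 479/3 = -479/3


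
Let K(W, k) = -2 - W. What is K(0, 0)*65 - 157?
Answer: -287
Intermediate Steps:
K(0, 0)*65 - 157 = (-2 - 1*0)*65 - 157 = (-2 + 0)*65 - 157 = -2*65 - 157 = -130 - 157 = -287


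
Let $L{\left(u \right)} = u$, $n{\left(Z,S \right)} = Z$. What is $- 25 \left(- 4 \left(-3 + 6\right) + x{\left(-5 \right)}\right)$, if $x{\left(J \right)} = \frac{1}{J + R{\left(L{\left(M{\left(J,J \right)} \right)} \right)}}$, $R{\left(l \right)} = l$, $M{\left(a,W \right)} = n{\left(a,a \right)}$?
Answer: $\frac{605}{2} \approx 302.5$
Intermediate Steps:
$M{\left(a,W \right)} = a$
$x{\left(J \right)} = \frac{1}{2 J}$ ($x{\left(J \right)} = \frac{1}{J + J} = \frac{1}{2 J}$)
$- 25 \left(- 4 \left(-3 + 6\right) + x{\left(-5 \right)}\right) = - 25 \left(- 4 \left(-3 + 6\right) + \frac{1}{2 \left(-5\right)}\right) = - 25 \left(\left(-4\right) 3 + \frac{1}{2} \left(- \frac{1}{5}\right)\right) = - 25 \left(-12 - \frac{1}{10}\right) = \left(-25\right) \left(- \frac{121}{10}\right) = \frac{605}{2}$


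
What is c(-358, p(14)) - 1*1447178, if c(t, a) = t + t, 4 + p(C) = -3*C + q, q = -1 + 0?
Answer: -1447894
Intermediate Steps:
q = -1
p(C) = -5 - 3*C (p(C) = -4 + (-3*C - 1) = -4 + (-1 - 3*C) = -5 - 3*C)
c(t, a) = 2*t
c(-358, p(14)) - 1*1447178 = 2*(-358) - 1*1447178 = -716 - 1447178 = -1447894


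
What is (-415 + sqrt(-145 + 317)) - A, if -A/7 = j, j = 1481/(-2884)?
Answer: -172461/412 + 2*sqrt(43) ≈ -405.48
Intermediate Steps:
j = -1481/2884 (j = 1481*(-1/2884) = -1481/2884 ≈ -0.51352)
A = 1481/412 (A = -7*(-1481/2884) = 1481/412 ≈ 3.5947)
(-415 + sqrt(-145 + 317)) - A = (-415 + sqrt(-145 + 317)) - 1*1481/412 = (-415 + sqrt(172)) - 1481/412 = (-415 + 2*sqrt(43)) - 1481/412 = -172461/412 + 2*sqrt(43)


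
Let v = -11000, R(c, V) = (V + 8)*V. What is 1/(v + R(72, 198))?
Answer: 1/29788 ≈ 3.3571e-5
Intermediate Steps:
R(c, V) = V*(8 + V) (R(c, V) = (8 + V)*V = V*(8 + V))
1/(v + R(72, 198)) = 1/(-11000 + 198*(8 + 198)) = 1/(-11000 + 198*206) = 1/(-11000 + 40788) = 1/29788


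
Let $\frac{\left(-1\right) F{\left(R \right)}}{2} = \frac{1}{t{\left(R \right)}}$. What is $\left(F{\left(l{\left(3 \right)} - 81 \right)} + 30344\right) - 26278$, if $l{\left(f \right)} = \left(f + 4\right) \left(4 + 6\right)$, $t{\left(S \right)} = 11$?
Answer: $\frac{44724}{11} \approx 4065.8$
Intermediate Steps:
$l{\left(f \right)} = 40 + 10 f$ ($l{\left(f \right)} = \left(4 + f\right) 10 = 40 + 10 f$)
$F{\left(R \right)} = - \frac{2}{11}$
$\left(F{\left(l{\left(3 \right)} - 81 \right)} + 30344\right) - 26278 = \left(- \frac{2}{11} + 30344\right) - 26278 = \frac{333782}{11} - 26278 = \frac{44724}{11}$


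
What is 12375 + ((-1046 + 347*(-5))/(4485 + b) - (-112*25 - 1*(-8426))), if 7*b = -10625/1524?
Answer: 322811143187/47835355 ≈ 6748.4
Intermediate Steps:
b = -10625/10668 (b = (-10625/1524)/7 = (-10625*1/1524)/7 = (⅐)*(-10625/1524) = -10625/10668 ≈ -0.99597)
12375 + ((-1046 + 347*(-5))/(4485 + b) - (-112*25 - 1*(-8426))) = 12375 + ((-1046 + 347*(-5))/(4485 - 10625/10668) - (-112*25 - 1*(-8426))) = 12375 + ((-1046 - 1735)/(47835355/10668) - (-2800 + 8426)) = 12375 + (-2781*10668/47835355 - 1*5626) = 12375 + (-29667708/47835355 - 5626) = 12375 - 269151374938/47835355 = 322811143187/47835355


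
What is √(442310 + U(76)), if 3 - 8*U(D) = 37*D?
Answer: √7071342/4 ≈ 664.80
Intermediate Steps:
U(D) = 3/8 - 37*D/8
√(442310 + U(76)) = √(442310 + (3/8 - 37/8*76)) = √(442310 + (3/8 - 703/2)) = √(442310 - 2809/8) = √(3535671/8) = √7071342/4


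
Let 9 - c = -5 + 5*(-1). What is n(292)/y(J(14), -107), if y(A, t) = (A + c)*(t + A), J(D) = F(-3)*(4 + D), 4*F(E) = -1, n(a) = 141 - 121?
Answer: -80/6467 ≈ -0.012370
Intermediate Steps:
n(a) = 20
F(E) = -¼ (F(E) = (¼)*(-1) = -¼)
c = 19 (c = 9 - (-5 + 5*(-1)) = 9 - (-5 - 5) = 9 - 1*(-10) = 9 + 10 = 19)
J(D) = -1 - D/4 (J(D) = -(4 + D)/4 = -1 - D/4)
y(A, t) = (19 + A)*(A + t) (y(A, t) = (A + 19)*(t + A) = (19 + A)*(A + t))
n(292)/y(J(14), -107) = 20/((-1 - ¼*14)² + 19*(-1 - ¼*14) + 19*(-107) + (-1 - ¼*14)*(-107)) = 20/((-1 - 7/2)² + 19*(-1 - 7/2) - 2033 + (-1 - 7/2)*(-107)) = 20/((-9/2)² + 19*(-9/2) - 2033 - 9/2*(-107)) = 20/(81/4 - 171/2 - 2033 + 963/2) = 20/(-6467/4) = 20*(-4/6467) = -80/6467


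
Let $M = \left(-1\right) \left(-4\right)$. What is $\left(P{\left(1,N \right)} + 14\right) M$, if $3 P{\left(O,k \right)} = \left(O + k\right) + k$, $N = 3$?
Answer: $\frac{196}{3} \approx 65.333$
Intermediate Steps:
$P{\left(O,k \right)} = \frac{O}{3} + \frac{2 k}{3}$ ($P{\left(O,k \right)} = \frac{\left(O + k\right) + k}{3} = \frac{O + 2 k}{3} = \frac{O}{3} + \frac{2 k}{3}$)
$M = 4$
$\left(P{\left(1,N \right)} + 14\right) M = \left(\left(\frac{1}{3} \cdot 1 + \frac{2}{3} \cdot 3\right) + 14\right) 4 = \left(\left(\frac{1}{3} + 2\right) + 14\right) 4 = \left(\frac{7}{3} + 14\right) 4 = \frac{49}{3} \cdot 4 = \frac{196}{3}$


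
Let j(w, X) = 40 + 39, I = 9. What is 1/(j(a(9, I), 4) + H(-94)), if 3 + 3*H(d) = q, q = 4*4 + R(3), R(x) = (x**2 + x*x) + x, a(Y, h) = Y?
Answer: 3/271 ≈ 0.011070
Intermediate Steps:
R(x) = x + 2*x**2 (R(x) = (x**2 + x**2) + x = 2*x**2 + x = x + 2*x**2)
j(w, X) = 79
q = 37 (q = 4*4 + 3*(1 + 2*3) = 16 + 3*(1 + 6) = 16 + 3*7 = 16 + 21 = 37)
H(d) = 34/3 (H(d) = -1 + (1/3)*37 = -1 + 37/3 = 34/3)
1/(j(a(9, I), 4) + H(-94)) = 1/(79 + 34/3) = 1/(271/3) = 3/271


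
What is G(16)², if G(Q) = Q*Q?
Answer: 65536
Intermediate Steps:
G(Q) = Q²
G(16)² = (16²)² = 256² = 65536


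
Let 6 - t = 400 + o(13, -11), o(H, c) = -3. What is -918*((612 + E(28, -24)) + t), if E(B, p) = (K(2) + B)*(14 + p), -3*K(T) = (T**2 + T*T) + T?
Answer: 23562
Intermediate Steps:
K(T) = -2*T**2/3 - T/3 (K(T) = -((T**2 + T*T) + T)/3 = -((T**2 + T**2) + T)/3 = -(2*T**2 + T)/3 = -(T + 2*T**2)/3 = -2*T**2/3 - T/3)
t = -391 (t = 6 - (400 - 3) = 6 - 1*397 = 6 - 397 = -391)
E(B, p) = (14 + p)*(-10/3 + B) (E(B, p) = (-1/3*2*(1 + 2*2) + B)*(14 + p) = (-1/3*2*(1 + 4) + B)*(14 + p) = (-1/3*2*5 + B)*(14 + p) = (-10/3 + B)*(14 + p) = (14 + p)*(-10/3 + B))
-918*((612 + E(28, -24)) + t) = -918*((612 + (-140/3 + 14*28 - 10/3*(-24) + 28*(-24))) - 391) = -918*((612 + (-140/3 + 392 + 80 - 672)) - 391) = -918*((612 - 740/3) - 391) = -918*(1096/3 - 391) = -918*(-77/3) = 23562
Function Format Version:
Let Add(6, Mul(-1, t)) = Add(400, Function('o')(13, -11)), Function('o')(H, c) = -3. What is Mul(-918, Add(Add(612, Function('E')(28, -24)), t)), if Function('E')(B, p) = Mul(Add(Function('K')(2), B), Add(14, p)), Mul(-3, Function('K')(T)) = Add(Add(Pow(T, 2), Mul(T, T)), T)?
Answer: 23562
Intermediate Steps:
Function('K')(T) = Add(Mul(Rational(-2, 3), Pow(T, 2)), Mul(Rational(-1, 3), T)) (Function('K')(T) = Mul(Rational(-1, 3), Add(Add(Pow(T, 2), Mul(T, T)), T)) = Mul(Rational(-1, 3), Add(Add(Pow(T, 2), Pow(T, 2)), T)) = Mul(Rational(-1, 3), Add(Mul(2, Pow(T, 2)), T)) = Mul(Rational(-1, 3), Add(T, Mul(2, Pow(T, 2)))) = Add(Mul(Rational(-2, 3), Pow(T, 2)), Mul(Rational(-1, 3), T)))
t = -391 (t = Add(6, Mul(-1, Add(400, -3))) = Add(6, Mul(-1, 397)) = Add(6, -397) = -391)
Function('E')(B, p) = Mul(Add(14, p), Add(Rational(-10, 3), B)) (Function('E')(B, p) = Mul(Add(Mul(Rational(-1, 3), 2, Add(1, Mul(2, 2))), B), Add(14, p)) = Mul(Add(Mul(Rational(-1, 3), 2, Add(1, 4)), B), Add(14, p)) = Mul(Add(Mul(Rational(-1, 3), 2, 5), B), Add(14, p)) = Mul(Add(Rational(-10, 3), B), Add(14, p)) = Mul(Add(14, p), Add(Rational(-10, 3), B)))
Mul(-918, Add(Add(612, Function('E')(28, -24)), t)) = Mul(-918, Add(Add(612, Add(Rational(-140, 3), Mul(14, 28), Mul(Rational(-10, 3), -24), Mul(28, -24))), -391)) = Mul(-918, Add(Add(612, Add(Rational(-140, 3), 392, 80, -672)), -391)) = Mul(-918, Add(Add(612, Rational(-740, 3)), -391)) = Mul(-918, Add(Rational(1096, 3), -391)) = Mul(-918, Rational(-77, 3)) = 23562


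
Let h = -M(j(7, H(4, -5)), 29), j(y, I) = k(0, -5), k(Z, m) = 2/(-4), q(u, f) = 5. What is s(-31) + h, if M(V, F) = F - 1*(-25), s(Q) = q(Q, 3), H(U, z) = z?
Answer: -49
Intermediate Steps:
k(Z, m) = -½ (k(Z, m) = 2*(-¼) = -½)
s(Q) = 5
j(y, I) = -½
M(V, F) = 25 + F (M(V, F) = F + 25 = 25 + F)
h = -54 (h = -(25 + 29) = -1*54 = -54)
s(-31) + h = 5 - 54 = -49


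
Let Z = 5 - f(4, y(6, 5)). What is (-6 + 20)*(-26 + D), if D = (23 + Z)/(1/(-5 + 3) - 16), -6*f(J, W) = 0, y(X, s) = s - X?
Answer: -12796/33 ≈ -387.76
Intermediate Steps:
f(J, W) = 0 (f(J, W) = -⅙*0 = 0)
Z = 5 (Z = 5 - 1*0 = 5 + 0 = 5)
D = -56/33 (D = (23 + 5)/(1/(-5 + 3) - 16) = 28/(1/(-2) - 16) = 28/(-½ - 16) = 28/(-33/2) = 28*(-2/33) = -56/33 ≈ -1.6970)
(-6 + 20)*(-26 + D) = (-6 + 20)*(-26 - 56/33) = 14*(-914/33) = -12796/33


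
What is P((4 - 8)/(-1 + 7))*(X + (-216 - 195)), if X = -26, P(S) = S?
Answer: 874/3 ≈ 291.33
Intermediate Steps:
P((4 - 8)/(-1 + 7))*(X + (-216 - 195)) = ((4 - 8)/(-1 + 7))*(-26 + (-216 - 195)) = (-4/6)*(-26 - 411) = -4*⅙*(-437) = -⅔*(-437) = 874/3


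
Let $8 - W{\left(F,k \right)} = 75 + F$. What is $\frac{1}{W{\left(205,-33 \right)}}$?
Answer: $- \frac{1}{272} \approx -0.0036765$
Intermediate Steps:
$W{\left(F,k \right)} = -67 - F$ ($W{\left(F,k \right)} = 8 - \left(75 + F\right) = -67 - F$)
$\frac{1}{W{\left(205,-33 \right)}} = \frac{1}{-67 - 205} = \frac{1}{-272} = - \frac{1}{272}$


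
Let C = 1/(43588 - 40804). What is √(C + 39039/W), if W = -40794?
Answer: I*√126753864738/364008 ≈ 0.97807*I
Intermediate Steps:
C = 1/2784 ≈ 0.00035920
√(C + 39039/W) = √(1/2784 + 39039/(-40794)) = √(1/2784 + 39039*(-1/40794)) = √(1/2784 - 1001/1046) = √(-1392869/1456032) = I*√126753864738/364008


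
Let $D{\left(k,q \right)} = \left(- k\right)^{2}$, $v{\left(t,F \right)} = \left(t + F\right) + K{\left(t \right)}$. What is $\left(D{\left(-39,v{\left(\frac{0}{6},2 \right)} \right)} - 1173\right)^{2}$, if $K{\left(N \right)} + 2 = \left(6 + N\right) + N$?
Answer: $121104$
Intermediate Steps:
$K{\left(N \right)} = 4 + 2 N$ ($K{\left(N \right)} = -2 + \left(\left(6 + N\right) + N\right) = -2 + \left(6 + 2 N\right) = 4 + 2 N$)
$v{\left(t,F \right)} = 4 + F + 3 t$ ($v{\left(t,F \right)} = \left(t + F\right) + \left(4 + 2 t\right) = \left(F + t\right) + \left(4 + 2 t\right) = 4 + F + 3 t$)
$D{\left(k,q \right)} = k^{2}$
$\left(D{\left(-39,v{\left(\frac{0}{6},2 \right)} \right)} - 1173\right)^{2} = \left(\left(-39\right)^{2} - 1173\right)^{2} = \left(1521 - 1173\right)^{2} = 348^{2} = 121104$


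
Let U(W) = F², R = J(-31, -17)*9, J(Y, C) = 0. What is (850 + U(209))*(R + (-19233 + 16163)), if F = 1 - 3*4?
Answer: -2980970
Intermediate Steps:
F = -11 (F = 1 - 12 = -11)
R = 0 (R = 0*9 = 0)
U(W) = 121 (U(W) = (-11)² = 121)
(850 + U(209))*(R + (-19233 + 16163)) = (850 + 121)*(0 + (-19233 + 16163)) = 971*(0 - 3070) = 971*(-3070) = -2980970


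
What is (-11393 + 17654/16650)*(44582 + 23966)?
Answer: -6500948232104/8325 ≈ -7.8089e+8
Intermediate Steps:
(-11393 + 17654/16650)*(44582 + 23966) = (-11393 + 17654*(1/16650))*68548 = (-11393 + 8827/8325)*68548 = -94837898/8325*68548 = -6500948232104/8325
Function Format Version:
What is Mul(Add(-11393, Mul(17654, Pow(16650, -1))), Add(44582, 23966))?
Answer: Rational(-6500948232104, 8325) ≈ -7.8089e+8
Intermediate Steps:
Mul(Add(-11393, Mul(17654, Pow(16650, -1))), Add(44582, 23966)) = Mul(Add(-11393, Mul(17654, Rational(1, 16650))), 68548) = Mul(Add(-11393, Rational(8827, 8325)), 68548) = Mul(Rational(-94837898, 8325), 68548) = Rational(-6500948232104, 8325)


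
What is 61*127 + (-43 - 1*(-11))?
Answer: 7715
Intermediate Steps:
61*127 + (-43 - 1*(-11)) = 7747 + (-43 + 11) = 7747 - 32 = 7715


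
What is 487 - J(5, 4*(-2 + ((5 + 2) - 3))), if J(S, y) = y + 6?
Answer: 473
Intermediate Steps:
J(S, y) = 6 + y
487 - J(5, 4*(-2 + ((5 + 2) - 3))) = 487 - (6 + 4*(-2 + ((5 + 2) - 3))) = 487 - (6 + 4*(-2 + (7 - 3))) = 487 - (6 + 4*(-2 + 4)) = 487 - (6 + 4*2) = 487 - (6 + 8) = 487 - 1*14 = 487 - 14 = 473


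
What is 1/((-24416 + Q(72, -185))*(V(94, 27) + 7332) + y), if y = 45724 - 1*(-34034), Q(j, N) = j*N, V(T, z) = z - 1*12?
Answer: -1/277166634 ≈ -3.6079e-9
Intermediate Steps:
V(T, z) = -12 + z (V(T, z) = z - 12 = -12 + z)
Q(j, N) = N*j
y = 79758 (y = 45724 + 34034 = 79758)
1/((-24416 + Q(72, -185))*(V(94, 27) + 7332) + y) = 1/((-24416 - 185*72)*((-12 + 27) + 7332) + 79758) = 1/((-24416 - 13320)*(15 + 7332) + 79758) = 1/(-37736*7347 + 79758) = 1/(-277246392 + 79758) = 1/(-277166634) = -1/277166634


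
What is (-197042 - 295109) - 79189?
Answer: -571340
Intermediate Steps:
(-197042 - 295109) - 79189 = -492151 - 79189 = -571340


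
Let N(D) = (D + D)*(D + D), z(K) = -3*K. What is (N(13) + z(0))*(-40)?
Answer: -27040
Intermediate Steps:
N(D) = 4*D² (N(D) = (2*D)*(2*D) = 4*D²)
(N(13) + z(0))*(-40) = (4*13² - 3*0)*(-40) = (4*169 + 0)*(-40) = (676 + 0)*(-40) = 676*(-40) = -27040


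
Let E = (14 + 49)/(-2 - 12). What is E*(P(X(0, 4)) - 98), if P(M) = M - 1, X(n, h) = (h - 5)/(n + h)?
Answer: 3573/8 ≈ 446.63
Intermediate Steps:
X(n, h) = (-5 + h)/(h + n)
P(M) = -1 + M
E = -9/2 (E = 63/(-14) = 63*(-1/14) = -9/2 ≈ -4.5000)
E*(P(X(0, 4)) - 98) = -9*((-1 + (-5 + 4)/(4 + 0)) - 98)/2 = -9*((-1 - 1/4) - 98)/2 = -9*(-5/4 - 98)/2 = -9/2*(-397/4) = 3573/8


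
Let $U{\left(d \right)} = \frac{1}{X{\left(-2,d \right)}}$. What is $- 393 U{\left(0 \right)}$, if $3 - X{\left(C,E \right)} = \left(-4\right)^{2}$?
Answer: $\frac{393}{13} \approx 30.231$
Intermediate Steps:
$X{\left(C,E \right)} = -13$ ($X{\left(C,E \right)} = 3 - \left(-4\right)^{2} = 3 - 16 = -13$)
$U{\left(d \right)} = - \frac{1}{13}$ ($U{\left(d \right)} = \frac{1}{-13} = - \frac{1}{13}$)
$- 393 U{\left(0 \right)} = \left(-393\right) \left(- \frac{1}{13}\right) = \frac{393}{13}$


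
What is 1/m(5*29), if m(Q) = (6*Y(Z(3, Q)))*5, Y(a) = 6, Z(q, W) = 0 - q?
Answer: 1/180 ≈ 0.0055556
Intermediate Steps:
Z(q, W) = -q
m(Q) = 180 (m(Q) = (6*6)*5 = 36*5 = 180)
1/m(5*29) = 1/180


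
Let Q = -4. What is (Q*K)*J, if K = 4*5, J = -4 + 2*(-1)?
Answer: 480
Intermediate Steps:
J = -6 (J = -4 - 2 = -6)
K = 20
(Q*K)*J = -4*20*(-6) = -80*(-6) = 480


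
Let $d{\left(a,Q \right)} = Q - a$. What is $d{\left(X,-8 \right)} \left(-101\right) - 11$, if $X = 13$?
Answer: $2110$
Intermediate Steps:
$d{\left(X,-8 \right)} \left(-101\right) - 11 = \left(-8 - 13\right) \left(-101\right) - 11 = \left(-21\right) \left(-101\right) - 11 = 2121 - 11 = 2110$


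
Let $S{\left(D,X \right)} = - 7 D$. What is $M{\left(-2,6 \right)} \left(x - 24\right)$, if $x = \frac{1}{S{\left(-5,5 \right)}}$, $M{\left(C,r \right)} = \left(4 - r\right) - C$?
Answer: $0$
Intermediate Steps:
$M{\left(C,r \right)} = 4 - C - r$
$x = \frac{1}{35}$ ($x = \frac{1}{\left(-7\right) \left(-5\right)} = \frac{1}{35} \approx 0.028571$)
$M{\left(-2,6 \right)} \left(x - 24\right) = \left(4 - -2 - 6\right) \left(\frac{1}{35} - 24\right) = \left(4 + 2 - 6\right) \left(- \frac{839}{35}\right) = 0 \left(- \frac{839}{35}\right) = 0$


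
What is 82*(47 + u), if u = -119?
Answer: -5904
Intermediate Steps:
82*(47 + u) = 82*(47 - 119) = 82*(-72) = -5904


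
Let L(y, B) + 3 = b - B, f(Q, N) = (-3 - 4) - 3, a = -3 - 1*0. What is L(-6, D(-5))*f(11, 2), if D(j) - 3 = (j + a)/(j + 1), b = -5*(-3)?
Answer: -70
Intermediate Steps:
b = 15
a = -3 (a = -3 + 0 = -3)
D(j) = 3 + (-3 + j)/(1 + j) (D(j) = 3 + (j - 3)/(j + 1) = 3 + (-3 + j)/(1 + j))
f(Q, N) = -10 (f(Q, N) = -7 - 3 = -10)
L(y, B) = 12 - B (L(y, B) = -3 + (15 - B) = 12 - B)
L(-6, D(-5))*f(11, 2) = (12 - 4*(-5)/(1 - 5))*(-10) = (12 - 4*(-5)/(-4))*(-10) = (12 - 4*(-5)*(-1)/4)*(-10) = (12 - 1*5)*(-10) = (12 - 5)*(-10) = 7*(-10) = -70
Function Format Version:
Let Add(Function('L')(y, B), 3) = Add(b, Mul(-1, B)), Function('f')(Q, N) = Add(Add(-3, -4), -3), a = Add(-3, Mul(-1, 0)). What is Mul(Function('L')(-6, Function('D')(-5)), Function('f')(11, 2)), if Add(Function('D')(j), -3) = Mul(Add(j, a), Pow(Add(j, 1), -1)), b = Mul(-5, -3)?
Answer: -70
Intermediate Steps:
b = 15
a = -3 (a = Add(-3, 0) = -3)
Function('D')(j) = Add(3, Mul(Pow(Add(1, j), -1), Add(-3, j))) (Function('D')(j) = Add(3, Mul(Add(j, -3), Pow(Add(j, 1), -1))) = Add(3, Mul(Add(-3, j), Pow(Add(1, j), -1))) = Add(3, Mul(Pow(Add(1, j), -1), Add(-3, j))))
Function('f')(Q, N) = -10 (Function('f')(Q, N) = Add(-7, -3) = -10)
Function('L')(y, B) = Add(12, Mul(-1, B)) (Function('L')(y, B) = Add(-3, Add(15, Mul(-1, B))) = Add(12, Mul(-1, B)))
Mul(Function('L')(-6, Function('D')(-5)), Function('f')(11, 2)) = Mul(Add(12, Mul(-1, Mul(4, -5, Pow(Add(1, -5), -1)))), -10) = Mul(Add(12, Mul(-1, Mul(4, -5, Pow(-4, -1)))), -10) = Mul(Add(12, Mul(-1, Mul(4, -5, Rational(-1, 4)))), -10) = Mul(Add(12, Mul(-1, 5)), -10) = Mul(Add(12, -5), -10) = Mul(7, -10) = -70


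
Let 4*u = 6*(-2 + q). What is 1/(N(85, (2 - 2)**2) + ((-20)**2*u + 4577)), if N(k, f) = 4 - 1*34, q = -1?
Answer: 1/2747 ≈ 0.00036403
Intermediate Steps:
N(k, f) = -30 (N(k, f) = 4 - 34 = -30)
u = -9/2 (u = (6*(-2 - 1))/4 = (6*(-3))/4 = (1/4)*(-18) = -9/2 ≈ -4.5000)
1/(N(85, (2 - 2)**2) + ((-20)**2*u + 4577)) = 1/(-30 + ((-20)**2*(-9/2) + 4577)) = 1/(-30 + (400*(-9/2) + 4577)) = 1/(-30 + (-1800 + 4577)) = 1/(-30 + 2777) = 1/2747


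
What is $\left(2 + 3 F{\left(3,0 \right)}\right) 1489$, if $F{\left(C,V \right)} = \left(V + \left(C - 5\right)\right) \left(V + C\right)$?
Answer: $-23824$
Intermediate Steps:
$F{\left(C,V \right)} = \left(C + V\right) \left(-5 + C + V\right)$ ($F{\left(C,V \right)} = \left(V + \left(C - 5\right)\right) \left(C + V\right) = \left(V + \left(-5 + C\right)\right) \left(C + V\right) = \left(-5 + C + V\right) \left(C + V\right) = \left(C + V\right) \left(-5 + C + V\right)$)
$\left(2 + 3 F{\left(3,0 \right)}\right) 1489 = \left(2 + 3 \left(3^{2} + 0^{2} - 15 - 0 + 2 \cdot 3 \cdot 0\right)\right) 1489 = \left(2 + 3 \left(9 + 0 - 15 + 0 + 0\right)\right) 1489 = \left(2 + 3 \left(-6\right)\right) 1489 = \left(2 - 18\right) 1489 = \left(-16\right) 1489 = -23824$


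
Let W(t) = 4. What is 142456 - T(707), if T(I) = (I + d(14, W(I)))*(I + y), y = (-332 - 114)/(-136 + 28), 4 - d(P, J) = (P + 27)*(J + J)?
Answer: -7014959/54 ≈ -1.2991e+5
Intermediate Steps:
d(P, J) = 4 - 2*J*(27 + P) (d(P, J) = 4 - (P + 27)*(J + J) = 4 - (27 + P)*2*J = 4 - 2*J*(27 + P))
y = 223/54 (y = -446/(-108) = -446*(-1/108) = 223/54 ≈ 4.1296)
T(I) = (-324 + I)*(223/54 + I) (T(I) = (I + (4 - 54*4 - 2*4*14))*(I + 223/54) = (I + (4 - 216 - 112))*(223/54 + I) = (I - 324)*(223/54 + I) = (-324 + I)*(223/54 + I))
142456 - T(707) = 142456 - (-1338 + 707² - 17273/54*707) = 142456 - (-1338 + 499849 - 12212011/54) = 142456 - 1*14707583/54 = 142456 - 14707583/54 = -7014959/54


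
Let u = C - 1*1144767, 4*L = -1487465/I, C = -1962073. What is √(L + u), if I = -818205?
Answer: I*√332784481033812147/327282 ≈ 1762.6*I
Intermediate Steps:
L = 297493/654564 (L = (-1487465/(-818205))/4 = (-1487465*(-1/818205))/4 = (¼)*(297493/163641) = 297493/654564 ≈ 0.45449)
u = -3106840 (u = -1962073 - 1*1144767 = -1962073 - 1144767 = -3106840)
√(L + u) = √(297493/654564 - 3106840) = √(-2033625320267/654564) = I*√332784481033812147/327282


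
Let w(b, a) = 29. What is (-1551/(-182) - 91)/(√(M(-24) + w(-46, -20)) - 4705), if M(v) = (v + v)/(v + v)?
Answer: 14125351/805786618 + 15011*√30/4028933090 ≈ 0.017550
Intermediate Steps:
M(v) = 1 (M(v) = (2*v)/((2*v)) = (2*v)*(1/(2*v)) = 1)
(-1551/(-182) - 91)/(√(M(-24) + w(-46, -20)) - 4705) = (-1551/(-182) - 91)/(√(1 + 29) - 4705) = (-1551*(-1/182) - 91)/(√30 - 4705) = (1551/182 - 91)/(-4705 + √30) = -15011/(182*(-4705 + √30))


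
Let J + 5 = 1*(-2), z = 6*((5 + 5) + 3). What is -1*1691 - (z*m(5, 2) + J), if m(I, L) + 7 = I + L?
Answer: -1684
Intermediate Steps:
z = 78 (z = 6*(10 + 3) = 6*13 = 78)
J = -7 (J = -5 + 1*(-2) = -5 - 2 = -7)
m(I, L) = -7 + I + L (m(I, L) = -7 + (I + L) = -7 + I + L)
-1*1691 - (z*m(5, 2) + J) = -1*1691 - (78*(-7 + 5 + 2) - 7) = -1691 - (78*0 - 7) = -1691 - (0 - 7) = -1691 - 1*(-7) = -1691 + 7 = -1684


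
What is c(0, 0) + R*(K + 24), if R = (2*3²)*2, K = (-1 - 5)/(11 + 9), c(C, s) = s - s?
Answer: 4266/5 ≈ 853.20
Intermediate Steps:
c(C, s) = 0
K = -3/10 (K = -6/20 = -6*1/20 = -3/10 ≈ -0.30000)
R = 36 (R = (2*9)*2 = 18*2 = 36)
c(0, 0) + R*(K + 24) = 0 + 36*(-3/10 + 24) = 0 + 36*(237/10) = 0 + 4266/5 = 4266/5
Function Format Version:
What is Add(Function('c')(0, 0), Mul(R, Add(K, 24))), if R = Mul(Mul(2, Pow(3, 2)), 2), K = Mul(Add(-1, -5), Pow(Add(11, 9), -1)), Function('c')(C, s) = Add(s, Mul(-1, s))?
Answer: Rational(4266, 5) ≈ 853.20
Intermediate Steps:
Function('c')(C, s) = 0
K = Rational(-3, 10) (K = Mul(-6, Pow(20, -1)) = Mul(-6, Rational(1, 20)) = Rational(-3, 10) ≈ -0.30000)
R = 36 (R = Mul(Mul(2, 9), 2) = Mul(18, 2) = 36)
Add(Function('c')(0, 0), Mul(R, Add(K, 24))) = Add(0, Mul(36, Add(Rational(-3, 10), 24))) = Add(0, Mul(36, Rational(237, 10))) = Add(0, Rational(4266, 5)) = Rational(4266, 5)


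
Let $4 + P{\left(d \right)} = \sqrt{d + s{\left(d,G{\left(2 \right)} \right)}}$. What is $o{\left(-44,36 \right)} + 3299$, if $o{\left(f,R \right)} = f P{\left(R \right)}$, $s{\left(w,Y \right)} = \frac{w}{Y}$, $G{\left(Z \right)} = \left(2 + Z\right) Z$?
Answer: $3475 - 198 \sqrt{2} \approx 3195.0$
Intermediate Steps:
$G{\left(Z \right)} = Z \left(2 + Z\right)$
$P{\left(d \right)} = -4 + \frac{3 \sqrt{2} \sqrt{d}}{4}$ ($P{\left(d \right)} = -4 + \sqrt{d + \frac{d}{2 \left(2 + 2\right)}} = -4 + \sqrt{d + \frac{d}{2 \cdot 4}} = -4 + \sqrt{d + \frac{d}{8}} = -4 + \sqrt{\frac{9 d}{8}} = -4 + \frac{3 \sqrt{2} \sqrt{d}}{4}$)
$o{\left(f,R \right)} = f \left(-4 + \frac{3 \sqrt{2} \sqrt{R}}{4}\right)$
$o{\left(-44,36 \right)} + 3299 = \frac{1}{4} \left(-44\right) \left(-16 + 3 \sqrt{2} \sqrt{36}\right) + 3299 = \frac{1}{4} \left(-44\right) \left(-16 + 3 \sqrt{2} \cdot 6\right) + 3299 = \frac{1}{4} \left(-44\right) \left(-16 + 18 \sqrt{2}\right) + 3299 = \left(176 - 198 \sqrt{2}\right) + 3299 = 3475 - 198 \sqrt{2}$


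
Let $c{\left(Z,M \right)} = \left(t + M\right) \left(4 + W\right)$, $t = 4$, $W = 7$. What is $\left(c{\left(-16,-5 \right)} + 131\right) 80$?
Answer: $9600$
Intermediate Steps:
$c{\left(Z,M \right)} = 44 + 11 M$ ($c{\left(Z,M \right)} = \left(4 + M\right) \left(4 + 7\right) = \left(4 + M\right) 11 = 44 + 11 M$)
$\left(c{\left(-16,-5 \right)} + 131\right) 80 = \left(\left(44 + 11 \left(-5\right)\right) + 131\right) 80 = \left(\left(44 - 55\right) + 131\right) 80 = \left(-11 + 131\right) 80 = 120 \cdot 80 = 9600$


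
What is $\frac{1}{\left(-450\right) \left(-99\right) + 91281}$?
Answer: $\frac{1}{135831} \approx 7.3621 \cdot 10^{-6}$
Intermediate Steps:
$\frac{1}{\left(-450\right) \left(-99\right) + 91281} = \frac{1}{44550 + 91281} = \frac{1}{135831}$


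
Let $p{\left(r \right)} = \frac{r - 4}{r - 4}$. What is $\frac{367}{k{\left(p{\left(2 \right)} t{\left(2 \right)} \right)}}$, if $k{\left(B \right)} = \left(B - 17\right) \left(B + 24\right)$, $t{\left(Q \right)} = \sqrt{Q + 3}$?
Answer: $- \frac{147901}{162164} - \frac{2569 \sqrt{5}}{162164} \approx -0.94747$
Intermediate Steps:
$p{\left(r \right)} = 1$ ($p{\left(r \right)} = \frac{-4 + r}{-4 + r} = 1$)
$t{\left(Q \right)} = \sqrt{3 + Q}$
$k{\left(B \right)} = \left(-17 + B\right) \left(24 + B\right)$
$\frac{367}{k{\left(p{\left(2 \right)} t{\left(2 \right)} \right)}} = \frac{367}{-408 + \left(1 \sqrt{3 + 2}\right)^{2} + 7 \cdot 1 \sqrt{3 + 2}} = \frac{367}{-408 + \left(1 \sqrt{5}\right)^{2} + 7 \cdot 1 \sqrt{5}} = \frac{367}{-408 + \left(\sqrt{5}\right)^{2} + 7 \sqrt{5}} = \frac{367}{-408 + 5 + 7 \sqrt{5}} = \frac{367}{-403 + 7 \sqrt{5}}$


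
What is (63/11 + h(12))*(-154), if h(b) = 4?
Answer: -1498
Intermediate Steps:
(63/11 + h(12))*(-154) = (63/11 + 4)*(-154) = (107/11)*(-154) = -1498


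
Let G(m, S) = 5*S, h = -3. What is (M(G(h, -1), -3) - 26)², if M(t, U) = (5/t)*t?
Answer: 441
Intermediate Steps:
M(t, U) = 5 (M(t, U) = (5/t)*t = 5)
(M(G(h, -1), -3) - 26)² = (5 - 26)² = (-21)² = 441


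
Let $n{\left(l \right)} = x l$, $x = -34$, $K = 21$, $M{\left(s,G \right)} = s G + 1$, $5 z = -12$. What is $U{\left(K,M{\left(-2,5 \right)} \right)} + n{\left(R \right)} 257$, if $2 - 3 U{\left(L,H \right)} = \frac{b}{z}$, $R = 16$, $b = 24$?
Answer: $-139804$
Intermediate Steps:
$z = - \frac{12}{5}$ ($z = \frac{1}{5} \left(-12\right) = - \frac{12}{5} \approx -2.4$)
$M{\left(s,G \right)} = 1 + G s$ ($M{\left(s,G \right)} = G s + 1 = 1 + G s$)
$U{\left(L,H \right)} = 4$ ($U{\left(L,H \right)} = \frac{2}{3} - \frac{24 \frac{1}{- \frac{12}{5}}}{3} = \frac{2}{3} - \frac{24 \left(- \frac{5}{12}\right)}{3} = \frac{2}{3} - - \frac{10}{3} = \frac{2}{3} + \frac{10}{3} = 4$)
$n{\left(l \right)} = - 34 l$
$U{\left(K,M{\left(-2,5 \right)} \right)} + n{\left(R \right)} 257 = 4 + \left(-34\right) 16 \cdot 257 = 4 - 139808 = -139804$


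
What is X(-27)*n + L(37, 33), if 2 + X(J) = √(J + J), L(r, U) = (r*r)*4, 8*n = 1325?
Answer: 20579/4 + 3975*I*√6/8 ≈ 5144.8 + 1217.1*I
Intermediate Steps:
n = 1325/8 (n = (⅛)*1325 = 1325/8 ≈ 165.63)
L(r, U) = 4*r² (L(r, U) = r²*4 = 4*r²)
X(J) = -2 + √2*√J (X(J) = -2 + √(J + J) = -2 + √(2*J) = -2 + √2*√J)
X(-27)*n + L(37, 33) = (-2 + √2*√(-27))*(1325/8) + 4*37² = (-2 + √2*(3*I*√3))*(1325/8) + 4*1369 = (-2 + 3*I*√6)*(1325/8) + 5476 = (-1325/4 + 3975*I*√6/8) + 5476 = 20579/4 + 3975*I*√6/8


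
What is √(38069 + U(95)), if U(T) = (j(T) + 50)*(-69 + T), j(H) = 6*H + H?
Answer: √56659 ≈ 238.03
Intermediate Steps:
j(H) = 7*H
U(T) = (-69 + T)*(50 + 7*T) (U(T) = (7*T + 50)*(-69 + T) = (50 + 7*T)*(-69 + T) = (-69 + T)*(50 + 7*T))
√(38069 + U(95)) = √(38069 + (-3450 - 433*95 + 7*95²)) = √(38069 + (-3450 - 41135 + 7*9025)) = √(38069 + (-3450 - 41135 + 63175)) = √(38069 + 18590) = √56659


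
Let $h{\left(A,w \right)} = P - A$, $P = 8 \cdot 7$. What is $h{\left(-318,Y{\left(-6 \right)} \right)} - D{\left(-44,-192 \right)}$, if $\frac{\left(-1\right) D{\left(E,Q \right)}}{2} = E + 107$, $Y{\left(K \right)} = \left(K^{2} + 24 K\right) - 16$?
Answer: $500$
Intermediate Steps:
$Y{\left(K \right)} = -16 + K^{2} + 24 K$
$P = 56$
$h{\left(A,w \right)} = 56 - A$
$D{\left(E,Q \right)} = -214 - 2 E$ ($D{\left(E,Q \right)} = - 2 \left(E + 107\right) = - 2 \left(107 + E\right) = -214 - 2 E$)
$h{\left(-318,Y{\left(-6 \right)} \right)} - D{\left(-44,-192 \right)} = \left(56 - -318\right) - \left(-214 - -88\right) = \left(56 + 318\right) - \left(-214 + 88\right) = 374 - -126 = 374 + 126 = 500$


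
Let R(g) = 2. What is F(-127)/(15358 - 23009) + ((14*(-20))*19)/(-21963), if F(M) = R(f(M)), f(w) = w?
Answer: 40659394/168038913 ≈ 0.24196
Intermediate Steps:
F(M) = 2
F(-127)/(15358 - 23009) + ((14*(-20))*19)/(-21963) = 2/(15358 - 23009) + ((14*(-20))*19)/(-21963) = 2/(-7651) - 280*19*(-1/21963) = 2*(-1/7651) - 5320*(-1/21963) = -2/7651 + 5320/21963 = 40659394/168038913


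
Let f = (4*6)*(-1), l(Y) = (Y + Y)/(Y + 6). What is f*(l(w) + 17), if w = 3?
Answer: -424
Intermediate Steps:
l(Y) = 2*Y/(6 + Y) (l(Y) = (2*Y)/(6 + Y) = 2*Y/(6 + Y))
f = -24 (f = 24*(-1) = -24)
f*(l(w) + 17) = -24*(2*3/(6 + 3) + 17) = -24*(2*3/9 + 17) = -24*(2*3*(⅑) + 17) = -24*(⅔ + 17) = -24*53/3 = -424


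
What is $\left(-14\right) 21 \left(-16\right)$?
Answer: $4704$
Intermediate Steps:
$\left(-14\right) 21 \left(-16\right) = \left(-294\right) \left(-16\right) = 4704$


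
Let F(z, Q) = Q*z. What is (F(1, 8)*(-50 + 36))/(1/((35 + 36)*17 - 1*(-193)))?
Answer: -156800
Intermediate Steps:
(F(1, 8)*(-50 + 36))/(1/((35 + 36)*17 - 1*(-193))) = ((8*1)*(-50 + 36))/(1/((35 + 36)*17 - 1*(-193))) = (8*(-14))/(1/(71*17 + 193)) = -112/(1/(1207 + 193)) = -112/(1/1400) = -112/1/1400 = -112*1400 = -156800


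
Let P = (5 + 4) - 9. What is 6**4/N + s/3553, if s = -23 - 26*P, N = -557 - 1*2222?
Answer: -4668605/9873787 ≈ -0.47283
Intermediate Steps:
N = -2779 (N = -557 - 2222 = -2779)
P = 0 (P = 9 - 9 = 0)
s = -23 (s = -23 - 26*0 = -23 + 0 = -23)
6**4/N + s/3553 = 6**4/(-2779) - 23/3553 = 1296*(-1/2779) - 23*1/3553 = -1296/2779 - 23/3553 = -4668605/9873787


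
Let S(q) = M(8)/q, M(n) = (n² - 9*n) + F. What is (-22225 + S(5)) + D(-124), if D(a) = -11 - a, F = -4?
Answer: -110572/5 ≈ -22114.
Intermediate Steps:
M(n) = -4 + n² - 9*n (M(n) = (n² - 9*n) - 4 = -4 + n² - 9*n)
S(q) = -12/q (S(q) = (-4 + 8² - 9*8)/q = (-4 + 64 - 72)/q = -12/q)
(-22225 + S(5)) + D(-124) = (-22225 - 12/5) + (-11 - 1*(-124)) = (-22225 - 12*⅕) + (-11 + 124) = (-22225 - 12/5) + 113 = -111137/5 + 113 = -110572/5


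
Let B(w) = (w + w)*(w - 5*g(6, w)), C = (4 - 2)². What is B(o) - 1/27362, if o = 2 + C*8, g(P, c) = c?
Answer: -253043777/27362 ≈ -9248.0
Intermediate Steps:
C = 4 (C = 2² = 4)
o = 34 (o = 2 + 4*8 = 2 + 32 = 34)
B(w) = -8*w² (B(w) = (w + w)*(w - 5*w) = (2*w)*(-4*w) = -8*w²)
B(o) - 1/27362 = -8*34² - 1/27362 = -8*1156 - 1*1/27362 = -9248 - 1/27362 = -253043777/27362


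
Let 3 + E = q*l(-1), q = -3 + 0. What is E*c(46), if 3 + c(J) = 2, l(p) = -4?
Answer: -9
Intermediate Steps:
q = -3
c(J) = -1 (c(J) = -3 + 2 = -1)
E = 9 (E = -3 - 3*(-4) = -3 + 12 = 9)
E*c(46) = 9*(-1) = -9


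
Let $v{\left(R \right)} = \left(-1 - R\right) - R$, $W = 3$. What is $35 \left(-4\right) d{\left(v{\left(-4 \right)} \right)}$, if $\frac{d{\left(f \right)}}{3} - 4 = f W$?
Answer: $-10500$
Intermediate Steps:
$v{\left(R \right)} = -1 - 2 R$
$d{\left(f \right)} = 12 + 9 f$ ($d{\left(f \right)} = 12 + 3 f 3 = 12 + 3 \cdot 3 f = 12 + 9 f$)
$35 \left(-4\right) d{\left(v{\left(-4 \right)} \right)} = 35 \left(-4\right) \left(12 + 9 \left(-1 - -8\right)\right) = - 140 \left(12 + 9 \left(-1 + 8\right)\right) = - 140 \left(12 + 9 \cdot 7\right) = - 140 \left(12 + 63\right) = \left(-140\right) 75 = -10500$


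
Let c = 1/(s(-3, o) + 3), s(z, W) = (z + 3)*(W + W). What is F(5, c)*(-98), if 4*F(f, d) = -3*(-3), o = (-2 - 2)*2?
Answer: -441/2 ≈ -220.50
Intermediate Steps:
o = -8 (o = -4*2 = -8)
s(z, W) = 2*W*(3 + z) (s(z, W) = (3 + z)*(2*W) = 2*W*(3 + z))
c = 1/3 (c = 1/(2*(-8)*(3 - 3) + 3) = 1/(2*(-8)*0 + 3) = 1/(0 + 3) = 1/3 ≈ 0.33333)
F(f, d) = 9/4 (F(f, d) = (-3*(-3))/4 = (1/4)*9 = 9/4)
F(5, c)*(-98) = (9/4)*(-98) = -441/2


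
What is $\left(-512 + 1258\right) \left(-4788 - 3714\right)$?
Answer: $-6342492$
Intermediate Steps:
$\left(-512 + 1258\right) \left(-4788 - 3714\right) = 746 \left(-8502\right) = -6342492$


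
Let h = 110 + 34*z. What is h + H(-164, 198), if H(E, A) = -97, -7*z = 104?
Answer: -3445/7 ≈ -492.14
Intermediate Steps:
z = -104/7 (z = -⅐*104 = -104/7 ≈ -14.857)
h = -2766/7 (h = 110 + 34*(-104/7) = 110 - 3536/7 = -2766/7 ≈ -395.14)
h + H(-164, 198) = -2766/7 - 97 = -3445/7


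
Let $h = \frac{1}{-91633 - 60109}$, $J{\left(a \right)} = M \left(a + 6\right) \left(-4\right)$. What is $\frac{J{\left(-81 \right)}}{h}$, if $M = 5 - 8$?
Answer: $136567800$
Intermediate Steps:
$M = -3$ ($M = 5 - 8 = -3$)
$J{\left(a \right)} = 72 + 12 a$ ($J{\left(a \right)} = - 3 \left(a + 6\right) \left(-4\right) = - 3 \left(6 + a\right) \left(-4\right) = - 3 \left(-24 - 4 a\right) = 72 + 12 a$)
$h = - \frac{1}{151742}$ ($h = \frac{1}{-151742} = - \frac{1}{151742} \approx -6.5901 \cdot 10^{-6}$)
$\frac{J{\left(-81 \right)}}{h} = \frac{72 + 12 \left(-81\right)}{- \frac{1}{151742}} = \left(72 - 972\right) \left(-151742\right) = \left(-900\right) \left(-151742\right) = 136567800$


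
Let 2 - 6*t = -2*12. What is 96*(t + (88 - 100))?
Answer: -736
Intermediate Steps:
t = 13/3 (t = ⅓ - (-1)*12/3 = ⅓ - ⅙*(-24) = ⅓ + 4 = 13/3 ≈ 4.3333)
96*(t + (88 - 100)) = 96*(13/3 + (88 - 100)) = 96*(13/3 - 12) = 96*(-23/3) = -736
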